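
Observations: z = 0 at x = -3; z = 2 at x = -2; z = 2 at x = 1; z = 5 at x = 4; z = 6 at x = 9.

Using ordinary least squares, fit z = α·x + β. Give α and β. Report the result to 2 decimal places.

The normal system AᵀA·[α, β]ᵀ = Aᵀz is [[111, 9]; [9, 5]]·[α, β]ᵀ = [72, 15]ᵀ.
det = 111·5 − 9² = 474.
α = (72·5 − 9·15)/474 = 75/158; β = (111·15 − 9·72)/474 = 339/158.

α = 0.47, β = 2.15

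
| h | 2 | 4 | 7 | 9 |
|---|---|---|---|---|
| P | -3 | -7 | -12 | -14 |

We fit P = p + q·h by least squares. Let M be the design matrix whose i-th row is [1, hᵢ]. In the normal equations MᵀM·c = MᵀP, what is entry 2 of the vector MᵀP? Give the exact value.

-244

Entry 2 ↔ basis h, so (MᵀP)_{2} = Σᵢ (h)·Pᵢ = (2)·(-3) + (4)·(-7) + (7)·(-12) + (9)·(-14) = -244.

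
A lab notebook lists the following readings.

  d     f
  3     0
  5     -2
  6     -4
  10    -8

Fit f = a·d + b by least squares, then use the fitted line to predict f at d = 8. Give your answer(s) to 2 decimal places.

Forming AᵀA = [[170, 24]; [24, 4]] and Aᵀf = [-114, -14]ᵀ gives AᵀA·[a, b]ᵀ = Aᵀf.
Eliminating b: 4·(row 1) − 24·(row 2) gives 104·a = 4·(-114) − 24·(-14) = -120, so a = -15/13.
Then b = ((-14) − 24·(-15/13))/4 = 89/26.
At d = 8: f̂ = (-15/13)·(8) + (89/26)·(1) = -151/26.

f̂ = -5.81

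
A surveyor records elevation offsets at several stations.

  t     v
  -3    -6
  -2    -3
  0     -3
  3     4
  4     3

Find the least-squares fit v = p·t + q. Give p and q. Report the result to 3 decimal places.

p = 1.344, q = -1.538

The normal system XᵀX·[p, q]ᵀ = Xᵀv is [[38, 2]; [2, 5]]·[p, q]ᵀ = [48, -5]ᵀ.
Determinant 38·5 − 2² = 186.
p = (48·5 − 2·(-5))/186 = 125/93; q = (38·(-5) − 2·48)/186 = -143/93.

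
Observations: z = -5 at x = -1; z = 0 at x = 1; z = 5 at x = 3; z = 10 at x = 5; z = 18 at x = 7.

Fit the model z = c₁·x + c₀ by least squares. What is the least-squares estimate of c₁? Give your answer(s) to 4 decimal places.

Forming AᵀA = [[85, 15]; [15, 5]] and Aᵀz = [196, 28]ᵀ gives AᵀA·[c₁, c₀]ᵀ = Aᵀz.
Eliminating c₀: 5·(row 1) − 15·(row 2) gives 200·c₁ = 5·196 − 15·28 = 560, so c₁ = 14/5.
Then c₀ = (28 − 15·(14/5))/5 = -14/5.

c₁ = 2.8000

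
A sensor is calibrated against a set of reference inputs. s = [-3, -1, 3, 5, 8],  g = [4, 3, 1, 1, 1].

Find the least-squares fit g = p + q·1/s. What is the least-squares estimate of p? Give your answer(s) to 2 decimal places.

p = 1.74

Entries of MᵀM: Σ1 = 5, Σ1/s = -27/40, Σ1/s·1/s = 18401/14400.
For Mᵀg: Σg = 10, Σ1/s·g = -147/40.
Normal equations: [[5, -27/40]; [-27/40, 18401/14400]]·[p, q]ᵀ = [10, -147/40]ᵀ.
Δ = 5·(18401/14400) − (-27/40)² = 21361/3600.
p = (10·(18401/14400) − (-27/40)·(-147/40))/(21361/3600) = 148289/85444; q = (5·(-147/40) − (-27/40)·10)/(21361/3600) = -41850/21361.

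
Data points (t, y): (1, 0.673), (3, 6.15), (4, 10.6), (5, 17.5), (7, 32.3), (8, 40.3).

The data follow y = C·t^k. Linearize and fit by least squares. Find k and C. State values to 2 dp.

Linearized form: ln y = k·ln t + ln C. From the 6 transformed points,
Σln t = 8.1197, Σ(ln t)² = 13.8297, Σln y = 13.8149, Σln t·ln y = 24.3235.
Equations: 13.8297·k + 8.1197·ln C = 24.3235;  8.1197·k + 6·ln C = 13.8149.
Slope k = (n·Σln t·ln y − Σln t·Σln y)/(n·Σ(ln t)² − (Σln t)²) = (6·24.3235 − 8.1197·13.8149)/17.0487 = 1.98067; ln C = (Σln y − k·Σln t)/n = -0.37792, so C = exp(-0.37792) = 0.68528.

k = 1.98, C = 0.69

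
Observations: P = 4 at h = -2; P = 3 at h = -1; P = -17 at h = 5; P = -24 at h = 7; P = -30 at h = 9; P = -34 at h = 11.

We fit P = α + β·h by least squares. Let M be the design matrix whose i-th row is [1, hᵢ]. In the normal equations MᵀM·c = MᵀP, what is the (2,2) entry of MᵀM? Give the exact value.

281

Row 2 ↔ basis h, column 2 ↔ basis h, so (MᵀM)_{2,2} = Σᵢ (h)·(h) = (-2)·(-2) + (-1)·(-1) + (5)·(5) + (7)·(7) + (9)·(9) + (11)·(11) = 281.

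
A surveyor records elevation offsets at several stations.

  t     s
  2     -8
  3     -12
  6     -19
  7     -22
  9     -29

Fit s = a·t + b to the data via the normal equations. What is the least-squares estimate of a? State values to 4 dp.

XᵀX·[a, b]ᵀ = Xᵀs reads: 179·a + 27·b = -581;  27·a + 5·b = -90.
(Σt·t = 179, Σt = 27, Σ1 = 5, Σt·s = -581, Σs = -90.)
Δ = 179·5 − 27² = 166.
a = ((-581)·5 − 27·(-90))/166 = -475/166; b = (179·(-90) − 27·(-581))/166 = -423/166.

a = -2.8614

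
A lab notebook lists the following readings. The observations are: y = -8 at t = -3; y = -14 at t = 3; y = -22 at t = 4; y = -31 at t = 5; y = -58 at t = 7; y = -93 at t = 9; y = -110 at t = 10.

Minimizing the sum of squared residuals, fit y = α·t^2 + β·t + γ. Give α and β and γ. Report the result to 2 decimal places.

AᵀA·[α, β, γ]ᵀ = Aᵀy reads: 20005·α + 2261·β + 289·γ = -22700;  2261·α + 289·β + 35·γ = -2604;  289·α + 35·β + 7·γ = -336.
(Σt^2·t^2 = 20005, Σt^2·t = 2261, Σt^2 = 289, Σt·t = 289, Σt = 35, Σ1 = 7, Σt^2·y = -22700, Σt·y = -2604, Σy = -336.)
Inverting the 3×3 Gram matrix, [α, β, γ]ᵀ = [-147238/148467, -149450/148467, -300340/148467]ᵀ.

α = -0.99, β = -1.01, γ = -2.02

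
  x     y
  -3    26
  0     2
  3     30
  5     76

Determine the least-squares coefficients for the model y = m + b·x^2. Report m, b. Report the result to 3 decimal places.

Compute the Gram sums: Σ1 = 4, Σx^2 = 43, Σx^2·x^2 = 787.
For Mᵀy: Σy = 134, Σx^2·y = 2404.
Normal equations: [[4, 43]; [43, 787]]·[m, b]ᵀ = [134, 2404]ᵀ.
Determinant 4·787 − 43² = 1299.
m = (134·787 − 43·2404)/1299 = 2086/1299; b = (4·2404 − 43·134)/1299 = 3854/1299.

m = 1.606, b = 2.967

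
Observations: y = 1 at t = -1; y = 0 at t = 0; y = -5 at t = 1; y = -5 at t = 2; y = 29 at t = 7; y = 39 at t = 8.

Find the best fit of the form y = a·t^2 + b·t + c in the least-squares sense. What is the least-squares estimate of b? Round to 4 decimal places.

Normal-equation sums: Σt^2·t^2 = 6515, Σt^2·t = 863, Σt^2 = 119, Σt·t = 119, Σt = 17, Σ1 = 6.
Moment sums: Σt^2·y = 3893, Σt·y = 499, Σy = 59.
So AᵀA·[a, b, c]ᵀ = Aᵀy: [[6515, 863, 119]; [863, 119, 17]; [119, 17, 6]]·[a, b, c]ᵀ = [3893, 499, 59]ᵀ.
Row-reducing yields a = 11027/10680, b = -159133/53400, c = -19589/8900.

b = -2.9800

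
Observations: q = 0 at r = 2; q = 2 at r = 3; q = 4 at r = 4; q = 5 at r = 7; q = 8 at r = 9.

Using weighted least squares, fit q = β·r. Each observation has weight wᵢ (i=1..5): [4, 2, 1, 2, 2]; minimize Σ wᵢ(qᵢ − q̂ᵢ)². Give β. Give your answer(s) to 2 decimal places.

β = 0.78

Sums needed: Σwᵢ·r·r = 310.
Right-hand side: Σwᵢ·r·q = 242.
β = 242/310 = 0.780645.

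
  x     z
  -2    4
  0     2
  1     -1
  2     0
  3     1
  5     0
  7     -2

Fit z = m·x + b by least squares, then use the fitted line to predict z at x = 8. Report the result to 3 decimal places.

ẑ = -2.433

MᵀM·[m, b]ᵀ = Mᵀz reads: 92·m + 16·b = -20;  16·m + 7·b = 4.
Eliminating b: 7·(row 1) − 16·(row 2) gives 388·m = 7·(-20) − 16·4 = -204, so m = -51/97.
Then b = (4 − 16·(-51/97))/7 = 172/97.
At x = 8: ẑ = (-51/97)·(8) + (172/97)·(1) = -236/97.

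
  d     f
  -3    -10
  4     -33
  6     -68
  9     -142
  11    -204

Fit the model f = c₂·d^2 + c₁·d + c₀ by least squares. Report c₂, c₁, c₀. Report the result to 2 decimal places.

c₂ = -1.50, c₁ = -1.93, c₀ = -2.14

From the data, Σd^2·d^2 = 22835, Σd^2·d = 2313, Σd^2 = 263, Σd·d = 263, Σd = 27, Σ1 = 5.
For Mᵀf: Σd^2·f = -39252, Σd·f = -4032, Σf = -457.
So MᵀM·[c₂, c₁, c₀]ᵀ = Mᵀf: [[22835, 2313, 263]; [2313, 263, 27]; [263, 27, 5]]·[c₂, c₁, c₀]ᵀ = [-39252, -4032, -457]ᵀ.
Solving the 3×3 system (Gaussian elimination) gives c₂ = -966349/644622, c₁ = -413997/214874, c₀ = -690871/322311.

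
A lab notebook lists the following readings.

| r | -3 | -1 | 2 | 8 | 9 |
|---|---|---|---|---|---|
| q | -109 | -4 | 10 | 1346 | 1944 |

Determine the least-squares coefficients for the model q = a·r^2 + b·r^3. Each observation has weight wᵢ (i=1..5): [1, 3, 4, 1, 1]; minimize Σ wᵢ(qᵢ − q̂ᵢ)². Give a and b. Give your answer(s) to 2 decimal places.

Setting ∂/∂a … = 0 gives: 10805·a + 91699·b = 242775;  91699·a + 794573·b = 2109603.
Eliminating b: 794573·(row 1) − 91699·(row 2) gives 176654664·a = 794573·242775 − 91699·2109603 = -546025422, so a = -91004237/29442444.
Then b = (2109603 − 91699·(-91004237/29442444))/794573 = 88672615/29442444.

a = -3.09, b = 3.01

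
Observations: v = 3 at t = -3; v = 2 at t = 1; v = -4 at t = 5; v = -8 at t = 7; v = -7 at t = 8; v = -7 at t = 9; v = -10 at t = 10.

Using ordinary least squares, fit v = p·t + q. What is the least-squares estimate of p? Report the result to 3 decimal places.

Entries of MᵀM: Σt·t = 329, Σt = 37, Σ1 = 7.
Moment sums: Σt·v = -302, Σv = -31.
So MᵀM·[p, q]ᵀ = Mᵀv: [[329, 37]; [37, 7]]·[p, q]ᵀ = [-302, -31]ᵀ.
Eliminating q: 7·(row 1) − 37·(row 2) gives 934·p = 7·(-302) − 37·(-31) = -967, so p = -967/934.
Then q = ((-31) − 37·(-967/934))/7 = 975/934.

p = -1.035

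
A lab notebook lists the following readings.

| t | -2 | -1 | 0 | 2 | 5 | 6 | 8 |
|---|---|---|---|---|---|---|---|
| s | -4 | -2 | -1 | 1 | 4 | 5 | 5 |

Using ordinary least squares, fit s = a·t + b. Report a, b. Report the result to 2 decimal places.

The normal system XᵀX·[a, b]ᵀ = Xᵀs is [[134, 18]; [18, 7]]·[a, b]ᵀ = [102, 8]ᵀ.
Determinant 134·7 − 18² = 614.
a = (102·7 − 18·8)/614 = 285/307; b = (134·8 − 18·102)/614 = -382/307.

a = 0.93, b = -1.24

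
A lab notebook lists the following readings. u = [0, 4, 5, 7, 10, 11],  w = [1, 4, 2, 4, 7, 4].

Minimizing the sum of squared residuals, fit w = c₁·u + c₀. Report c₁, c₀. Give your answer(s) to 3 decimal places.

c₁ = 0.390, c₀ = 1.260

Sums needed: Σu·u = 311, Σu = 37, Σ1 = 6.
Right-hand side: Σu·w = 168, Σw = 22.
AᵀA·[c₁, c₀]ᵀ = Aᵀw becomes [[311, 37]; [37, 6]]·[c₁, c₀]ᵀ = [168, 22]ᵀ.
det = 311·6 − 37² = 497.
c₁ = (168·6 − 37·22)/497 = 194/497; c₀ = (311·22 − 37·168)/497 = 626/497.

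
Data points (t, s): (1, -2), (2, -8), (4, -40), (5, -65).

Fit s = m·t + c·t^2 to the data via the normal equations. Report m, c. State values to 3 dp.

Normal-equation sums: Σt·t = 46, Σt·t^2 = 198, Σt^2·t^2 = 898.
And Σt·s = -503, Σt^2·s = -2299.
So MᵀM·[m, c]ᵀ = Mᵀs: [[46, 198]; [198, 898]]·[m, c]ᵀ = [-503, -2299]ᵀ.
Δ = 46·898 − 198² = 2104.
m = ((-503)·898 − 198·(-2299))/2104 = 877/526; c = (46·(-2299) − 198·(-503))/2104 = -770/263.

m = 1.667, c = -2.928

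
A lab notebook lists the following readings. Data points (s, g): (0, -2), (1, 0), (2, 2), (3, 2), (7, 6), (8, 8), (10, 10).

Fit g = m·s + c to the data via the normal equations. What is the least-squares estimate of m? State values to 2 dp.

The normal system MᵀM·[m, c]ᵀ = Mᵀg is [[227, 31]; [31, 7]]·[m, c]ᵀ = [216, 26]ᵀ.
Eliminating c: 7·(row 1) − 31·(row 2) gives 628·m = 7·216 − 31·26 = 706, so m = 353/314.
Then c = (26 − 31·(353/314))/7 = -397/314.

m = 1.12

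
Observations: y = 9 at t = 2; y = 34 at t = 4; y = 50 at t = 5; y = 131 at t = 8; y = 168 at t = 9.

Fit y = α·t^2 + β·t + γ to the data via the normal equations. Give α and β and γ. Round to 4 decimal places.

Setting ∂/∂α … = 0 gives: 11554·α + 1438·β + 190·γ = 23822;  1438·α + 190·β + 28·γ = 2964;  190·α + 28·β + 5·γ = 392.
Inverting the 3×3 Gram matrix, [α, β, γ]ᵀ = [11015/5016, -721/456, 3183/836]ᵀ.

α = 2.1960, β = -1.5811, γ = 3.8074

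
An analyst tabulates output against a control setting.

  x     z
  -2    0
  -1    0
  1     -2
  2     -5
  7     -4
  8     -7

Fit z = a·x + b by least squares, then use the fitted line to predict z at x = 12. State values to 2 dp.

ẑ = -8.67

From the data, Σx·x = 123, Σx = 15, Σ1 = 6.
Moment sums: Σx·z = -96, Σz = -18.
So AᵀA·[a, b]ᵀ = Aᵀz: [[123, 15]; [15, 6]]·[a, b]ᵀ = [-96, -18]ᵀ.
det = 123·6 − 15² = 513.
a = ((-96)·6 − 15·(-18))/513 = -34/57; b = (123·(-18) − 15·(-96))/513 = -86/57.
At x = 12: ẑ = (-34/57)·(12) + (-86/57)·(1) = -26/3.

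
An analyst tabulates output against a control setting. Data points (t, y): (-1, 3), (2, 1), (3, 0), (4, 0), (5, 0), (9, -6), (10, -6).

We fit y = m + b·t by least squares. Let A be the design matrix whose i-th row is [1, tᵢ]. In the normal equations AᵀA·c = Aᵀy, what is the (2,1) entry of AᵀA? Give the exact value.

Row 2 ↔ basis t, column 1 ↔ basis 1, so (AᵀA)_{2,1} = Σᵢ t = (-1)·(1) + (2)·(1) + (3)·(1) + (4)·(1) + (5)·(1) + (9)·(1) + (10)·(1) = 32.

32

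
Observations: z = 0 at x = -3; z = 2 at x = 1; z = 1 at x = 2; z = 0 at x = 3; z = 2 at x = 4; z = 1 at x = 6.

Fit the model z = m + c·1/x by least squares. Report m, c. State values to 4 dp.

Compute the Gram sums: Σ1 = 6, Σ1/x = 23/12, Σ1/x·1/x = 25/16.
And Σz = 6, Σ1/x·z = 19/6.
Eliminating c: (25/16)·(row 1) − (23/12)·(row 2) gives (821/144)·m = (25/16)·6 − (23/12)·(19/6) = 119/36, so m = 476/821.
Then c = ((19/6) − (23/12)·(476/821))/(25/16) = 1080/821.

m = 0.5798, c = 1.3155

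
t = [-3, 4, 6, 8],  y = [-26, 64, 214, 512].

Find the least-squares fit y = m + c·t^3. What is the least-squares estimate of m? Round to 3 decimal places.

Compute the Gram sums: Σ1 = 4, Σt^3 = 765, Σt^3·t^3 = 313625.
For Xᵀy: Σy = 764, Σt^3·y = 313166.
So XᵀX·[m, c]ᵀ = Xᵀy: [[4, 765]; [765, 313625]]·[m, c]ᵀ = [764, 313166]ᵀ.
Eliminating c: 313625·(row 1) − 765·(row 2) gives 669275·m = 313625·764 − 765·313166 = 37510, so m = 7502/133855.
Then c = (313166 − 765·(7502/133855))/313625 = 668204/669275.

m = 0.056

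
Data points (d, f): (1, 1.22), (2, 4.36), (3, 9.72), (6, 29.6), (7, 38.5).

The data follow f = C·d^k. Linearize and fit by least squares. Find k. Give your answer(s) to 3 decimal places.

k = 1.769

With ln fᵢ as the transformed response and ln dᵢ as the regressor:
Sums: Σln d = 5.5294, Σ(ln d)² = 8.6844, Σln f = 10.9839, Σln d·ln f = 16.6930.
Normal system: [[8.6844, 5.5294]; [5.5294, 5]]·[k, ln C]ᵀ = [16.6930, 10.9839]ᵀ.
Slope k = (n·Σln d·ln f − Σln d·Σln f)/(n·Σ(ln d)² − (Σln d)²) = (5·16.6930 − 5.5294·10.9839)/12.8473 = 1.76926; ln C = (Σln f − k·Σln d)/n = 0.24019.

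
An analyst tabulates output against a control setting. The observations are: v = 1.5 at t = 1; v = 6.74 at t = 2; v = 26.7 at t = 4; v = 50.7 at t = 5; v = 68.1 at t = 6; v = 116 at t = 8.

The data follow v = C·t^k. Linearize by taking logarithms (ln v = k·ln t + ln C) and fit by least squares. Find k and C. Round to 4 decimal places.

k = 2.1104, C = 1.5280

With ln vᵢ as the transformed response and ln tᵢ as the regressor:
AᵀA = [[12.5270, 7.5601]; [7.5601, 6]], rhs = [29.6424, 18.4987]ᵀ  (here Σln t = 7.5601, Σ(ln t)² = 12.5270, Σln v = 18.4987, Σln t·ln v = 29.6424).
Slope k = (n·Σln t·ln v − Σln t·Σln v)/(n·Σ(ln t)² − (Σln t)²) = (6·29.6424 − 7.5601·18.4987)/18.0074 = 2.11040; ln C = (Σln v − k·Σln t)/n = 0.42398, so C = exp(0.42398) = 1.52802.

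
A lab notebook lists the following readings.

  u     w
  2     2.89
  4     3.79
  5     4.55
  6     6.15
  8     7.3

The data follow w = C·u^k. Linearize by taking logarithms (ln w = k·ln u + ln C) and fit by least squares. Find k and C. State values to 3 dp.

Taking logs, ln w = k·ln u + ln C, so regress ln w on ln u.
Σln u = 7.5601, Σ(ln u)² = 12.5270, Σln w = 7.7131, Σln u·ln w = 12.4095.
Normal system: [[12.5270, 7.5601]; [7.5601, 5]]·[k, ln C]ᵀ = [12.4095, 7.7131]ᵀ.
Solving (det = 5.4804): k = 0.68169, ln C = 0.51189, so C = exp(0.51189) = 1.66844.

k = 0.682, C = 1.668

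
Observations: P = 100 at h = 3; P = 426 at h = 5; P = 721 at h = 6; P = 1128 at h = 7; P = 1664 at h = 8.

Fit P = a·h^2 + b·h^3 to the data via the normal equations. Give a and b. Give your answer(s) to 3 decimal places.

With design matrix M, MᵀM = [[8499, 60719]; [60719, 442803]] and MᵀP = [199274, 1450558]ᵀ.
Eliminating b: 442803·(row 1) − 60719·(row 2) gives 76585736·a = 442803·199274 − 60719·1450558 = 162693820, so a = 40673455/19146434.
Then b = (1450558 − 60719·(40673455/19146434))/442803 = 57143609/19146434.

a = 2.124, b = 2.985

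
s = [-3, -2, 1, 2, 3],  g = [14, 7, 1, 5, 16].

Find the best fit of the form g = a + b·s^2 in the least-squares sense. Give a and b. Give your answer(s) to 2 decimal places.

a = -0.93, b = 1.76

Setting ∂/∂a … = 0 gives: 5·a + 27·b = 43;  27·a + 195·b = 319.
(Σ1 = 5, Σs^2 = 27, Σs^2·s^2 = 195, Σg = 43, Σs^2·g = 319.)
Δ = 5·195 − 27² = 246.
a = (43·195 − 27·319)/246 = -38/41; b = (5·319 − 27·43)/246 = 217/123.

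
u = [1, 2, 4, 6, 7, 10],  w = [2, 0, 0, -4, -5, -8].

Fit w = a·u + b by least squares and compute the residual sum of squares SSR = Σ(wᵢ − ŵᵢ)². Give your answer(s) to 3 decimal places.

SSR = 2.857

With design matrix M, MᵀM = [[206, 30]; [30, 6]] and Mᵀw = [-137, -15]ᵀ.
Δ = 206·6 − 30² = 336.
a = ((-137)·6 − 30·(-15))/336 = -31/28; b = (206·(-15) − 30·(-137))/336 = 85/28.
Residuals: 1/14, -23/28, 39/28, -11/28, -2/7, 1/28; SSR = 20/7.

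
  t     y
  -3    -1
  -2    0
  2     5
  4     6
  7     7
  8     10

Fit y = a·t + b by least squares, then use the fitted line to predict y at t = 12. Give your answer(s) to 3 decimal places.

Entries of MᵀM: Σt·t = 146, Σt = 16, Σ1 = 6.
And Σt·y = 166, Σy = 27.
Δ = 146·6 − 16² = 620.
a = (166·6 − 16·27)/620 = 141/155; b = (146·27 − 16·166)/620 = 643/310.
At t = 12: ŷ = (141/155)·(12) + (643/310)·(1) = 4027/310.

ŷ = 12.990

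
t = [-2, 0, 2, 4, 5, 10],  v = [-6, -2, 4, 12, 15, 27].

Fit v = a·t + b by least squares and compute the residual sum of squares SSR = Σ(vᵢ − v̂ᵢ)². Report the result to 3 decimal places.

From the data, Σt·t = 149, Σt = 19, Σ1 = 6.
For Aᵀv: Σt·v = 413, Σv = 50.
AᵀA·[a, b]ᵀ = Aᵀv becomes [[149, 19]; [19, 6]]·[a, b]ᵀ = [413, 50]ᵀ.
det = 149·6 − 19² = 533.
a = (413·6 − 19·50)/533 = 1528/533; b = (149·50 − 19·413)/533 = -397/533.
Residuals: 255/533, -669/533, -527/533, 681/533, 752/533, -12/13; SSR = 3868/533.

SSR = 7.257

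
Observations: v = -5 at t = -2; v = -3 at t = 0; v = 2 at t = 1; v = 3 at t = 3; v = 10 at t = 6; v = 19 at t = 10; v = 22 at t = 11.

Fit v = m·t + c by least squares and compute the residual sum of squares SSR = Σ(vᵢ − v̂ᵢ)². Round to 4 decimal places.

SSR = 8.6903

Forming MᵀM = [[271, 29]; [29, 7]] and Mᵀv = [513, 48]ᵀ gives MᵀM·[m, c]ᵀ = Mᵀv.
Δ = 271·7 − 29² = 1056.
m = (513·7 − 29·48)/1056 = 733/352; c = (271·48 − 29·513)/1056 = -623/352.
Residuals: 329/352, -433/352, 27/16, -65/44, -255/352, -19/352, 19/22; SSR = 3059/352.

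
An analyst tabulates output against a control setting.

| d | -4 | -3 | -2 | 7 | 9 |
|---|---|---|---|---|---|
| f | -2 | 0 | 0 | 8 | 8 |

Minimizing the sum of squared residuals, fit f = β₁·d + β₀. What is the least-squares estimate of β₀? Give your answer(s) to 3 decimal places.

β₀ = 1.708

The normal system MᵀM·[β₁, β₀]ᵀ = Mᵀf is [[159, 7]; [7, 5]]·[β₁, β₀]ᵀ = [136, 14]ᵀ.
Eliminating β₀: 5·(row 1) − 7·(row 2) gives 746·β₁ = 5·136 − 7·14 = 582, so β₁ = 291/373.
Then β₀ = (14 − 7·(291/373))/5 = 637/373.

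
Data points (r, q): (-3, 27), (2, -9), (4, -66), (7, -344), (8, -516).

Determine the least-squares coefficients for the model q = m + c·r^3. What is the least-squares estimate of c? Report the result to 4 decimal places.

c = -1.0049

The normal equations are: 5·m + 900·c = -908;  900·m + 384682·c = -387209.
(Σ1 = 5, Σr^3 = 900, Σr^3·r^3 = 384682, Σq = -908, Σr^3·q = -387209.)
Δ = 5·384682 − 900² = 1113410.
m = ((-908)·384682 − 900·(-387209))/1113410 = -401578/556705; c = (5·(-387209) − 900·(-908))/1113410 = -223769/222682.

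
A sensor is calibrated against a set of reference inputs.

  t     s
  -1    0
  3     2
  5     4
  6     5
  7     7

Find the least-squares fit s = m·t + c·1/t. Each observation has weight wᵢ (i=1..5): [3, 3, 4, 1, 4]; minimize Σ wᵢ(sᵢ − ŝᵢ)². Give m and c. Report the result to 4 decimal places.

Normal-equation sums: Σwᵢ·t·t = 362, Σwᵢ·t·1/t = 15, Σwᵢ·1/t·1/t = 158881/44100.
Moment sums: Σwᵢ·t·s = 324, Σwᵢ·1/t·s = 301/30.
Eliminating c: (158881/44100)·(row 1) − 15·(row 2) gives (23796211/22050)·m = (158881/44100)·324 − 15·(301/30) = 2491133/2450, so m = 22420197/23796211.
Then c = ((301/30) − 15·(22420197/23796211))/(158881/44100) = -27075930/23796211.

m = 0.9422, c = -1.1378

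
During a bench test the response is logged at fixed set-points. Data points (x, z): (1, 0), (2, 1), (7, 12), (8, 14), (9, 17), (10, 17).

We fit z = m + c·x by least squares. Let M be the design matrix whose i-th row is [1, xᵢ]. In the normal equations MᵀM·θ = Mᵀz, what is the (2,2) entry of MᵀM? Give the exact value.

Row 2 ↔ basis x, column 2 ↔ basis x, so (MᵀM)_{2,2} = Σᵢ (x)·(x) = (1)·(1) + (2)·(2) + (7)·(7) + (8)·(8) + (9)·(9) + (10)·(10) = 299.

299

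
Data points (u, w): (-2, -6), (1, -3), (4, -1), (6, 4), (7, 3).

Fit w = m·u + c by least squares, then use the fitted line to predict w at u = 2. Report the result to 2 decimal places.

From the data, Σu·u = 106, Σu = 16, Σ1 = 5.
Moment sums: Σu·w = 50, Σw = -3.
Δ = 106·5 − 16² = 274.
m = (50·5 − 16·(-3))/274 = 149/137; c = (106·(-3) − 16·50)/274 = -559/137.
At u = 2: ŵ = (149/137)·(2) + (-559/137)·(1) = -261/137.

ŵ = -1.91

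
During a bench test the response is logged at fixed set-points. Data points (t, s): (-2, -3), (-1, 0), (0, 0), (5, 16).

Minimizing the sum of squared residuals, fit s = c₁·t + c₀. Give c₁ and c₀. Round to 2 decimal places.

c₁ = 2.74, c₀ = 1.88

Compute the Gram sums: Σt·t = 30, Σt = 2, Σ1 = 4.
For Xᵀs: Σt·s = 86, Σs = 13.
XᵀX·[c₁, c₀]ᵀ = Xᵀs becomes [[30, 2]; [2, 4]]·[c₁, c₀]ᵀ = [86, 13]ᵀ.
det = 30·4 − 2² = 116.
c₁ = (86·4 − 2·13)/116 = 159/58; c₀ = (30·13 − 2·86)/116 = 109/58.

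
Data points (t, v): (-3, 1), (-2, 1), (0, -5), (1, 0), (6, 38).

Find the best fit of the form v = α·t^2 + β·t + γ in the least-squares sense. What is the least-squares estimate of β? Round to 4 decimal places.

MᵀM·[α, β, γ]ᵀ = Mᵀv reads: 1394·α + 182·β + 50·γ = 1381;  182·α + 50·β + 2·γ = 223;  50·α + 2·β + 5·γ = 35.
Solving the 3×3 system (Gaussian elimination) gives α = 251/264, β = 295/264, γ = -65/22.

β = 1.1174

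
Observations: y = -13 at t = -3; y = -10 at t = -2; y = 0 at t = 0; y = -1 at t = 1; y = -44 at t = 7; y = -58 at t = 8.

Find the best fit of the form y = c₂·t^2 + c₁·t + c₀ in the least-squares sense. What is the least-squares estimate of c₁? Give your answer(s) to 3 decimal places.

c₁ = 1.241

From the data, Σt^2·t^2 = 6595, Σt^2·t = 821, Σt^2 = 127, Σt·t = 127, Σt = 11, Σ1 = 6.
For Xᵀy: Σt^2·y = -6026, Σt·y = -714, Σy = -126.
Solving the 3×3 system (Gaussian elimination) gives c₂ = -112153/107160, c₁ = 132977/107160, c₀ = -20041/17860.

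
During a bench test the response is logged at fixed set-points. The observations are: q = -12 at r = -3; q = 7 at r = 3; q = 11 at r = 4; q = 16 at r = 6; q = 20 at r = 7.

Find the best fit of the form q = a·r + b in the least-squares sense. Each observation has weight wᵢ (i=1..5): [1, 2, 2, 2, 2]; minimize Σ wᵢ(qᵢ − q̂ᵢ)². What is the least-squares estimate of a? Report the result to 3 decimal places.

a = 3.165

Forming AᵀWA = [[229, 37]; [37, 9]] and AᵀWq = [638, 96]ᵀ gives AᵀWA·[a, b]ᵀ = AᵀWq.
Δ = 229·9 − 37² = 692.
a = (638·9 − 37·96)/692 = 1095/346; b = (229·96 − 37·638)/692 = -811/346.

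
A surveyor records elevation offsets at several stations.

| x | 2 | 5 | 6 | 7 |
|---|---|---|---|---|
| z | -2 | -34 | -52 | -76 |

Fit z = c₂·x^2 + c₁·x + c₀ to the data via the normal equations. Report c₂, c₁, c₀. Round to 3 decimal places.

Forming MᵀM = [[4338, 692, 114]; [692, 114, 20]; [114, 20, 4]] and Mᵀz = [-6454, -1018, -164]ᵀ gives MᵀM·[c₂, c₁, c₀]ᵀ = Mᵀz.
Inverting the 3×3 Gram matrix, [c₂, c₁, c₀]ᵀ = [-382/181, 769/181, -379/181]ᵀ.

c₂ = -2.110, c₁ = 4.249, c₀ = -2.094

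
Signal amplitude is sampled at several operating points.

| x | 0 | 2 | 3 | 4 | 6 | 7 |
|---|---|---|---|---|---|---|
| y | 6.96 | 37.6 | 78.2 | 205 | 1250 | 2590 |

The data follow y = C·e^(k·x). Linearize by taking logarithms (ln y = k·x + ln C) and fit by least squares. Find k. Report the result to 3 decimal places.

k = 0.856

Taking logs, ln y = k·x + ln C, so regress ln y on x.
Σx = 22.0000, Σ(x)² = 114.0000, Σln y = 30.2398, Σx·ln y = 139.4251.
Equations: 114.0000·k + 22.0000·ln C = 139.4251;  22.0000·k + 6·ln C = 30.2398.
Solving (det = 200.0000): k = 0.85638, ln C = 1.89991.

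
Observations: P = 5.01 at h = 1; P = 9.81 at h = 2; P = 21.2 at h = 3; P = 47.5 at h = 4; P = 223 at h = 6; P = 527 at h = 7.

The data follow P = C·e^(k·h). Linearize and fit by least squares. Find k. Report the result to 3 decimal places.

Let Y = ln P. Fitting Y = k·h + ln C by least squares:
Σh = 23.0000, Σ(h)² = 115.0000, Σln P = 22.4839, Σh·ln P = 107.0966.
Equations: 115.0000·k + 23.0000·ln C = 107.0966;  23.0000·k + 6·ln C = 22.4839.
Slope k = (n·Σh·ln P − Σh·Σln P)/(n·Σ(h)² − (Σh)²) = (6·107.0966 − 23.0000·22.4839)/161.0000 = 0.77919; ln C = (Σln P − k·Σh)/n = 0.76044.

k = 0.779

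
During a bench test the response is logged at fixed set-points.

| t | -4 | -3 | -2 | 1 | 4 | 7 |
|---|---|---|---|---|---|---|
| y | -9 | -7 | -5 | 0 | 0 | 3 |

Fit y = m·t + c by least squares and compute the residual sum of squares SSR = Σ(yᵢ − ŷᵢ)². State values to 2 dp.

XᵀX·[m, c]ᵀ = Xᵀy reads: 95·m + 3·c = 88;  3·m + 6·c = -18.
(Σt·t = 95, Σt = 3, Σ1 = 6, Σt·y = 88, Σy = -18.)
Eliminating c: 6·(row 1) − 3·(row 2) gives 561·m = 6·88 − 3·(-18) = 582, so m = 194/187.
Then c = ((-18) − 3·(194/187))/6 = -658/187.
Residuals: -249/187, -69/187, 111/187, 464/187, -118/187, -139/187; SSR = 1752/187.

SSR = 9.37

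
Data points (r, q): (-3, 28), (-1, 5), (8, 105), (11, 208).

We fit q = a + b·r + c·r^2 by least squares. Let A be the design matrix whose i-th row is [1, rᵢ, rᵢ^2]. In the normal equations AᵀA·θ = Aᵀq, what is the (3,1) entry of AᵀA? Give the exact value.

Row 3 ↔ basis r^2, column 1 ↔ basis 1, so (AᵀA)_{3,1} = Σᵢ r^2 = (9)·(1) + (1)·(1) + (64)·(1) + (121)·(1) = 195.

195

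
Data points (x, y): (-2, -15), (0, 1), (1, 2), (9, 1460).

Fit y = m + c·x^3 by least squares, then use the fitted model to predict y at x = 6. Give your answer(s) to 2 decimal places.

ŷ = 433.06

MᵀM·[m, c]ᵀ = Mᵀy reads: 4·m + 722·c = 1448;  722·m + 531506·c = 1064462.
det = 4·531506 − 722² = 1604740.
m = (1448·531506 − 722·1064462)/1604740 = 14199/21115; c = (4·1064462 − 722·1448)/1604740 = 803098/401185.
At x = 6: ŷ = (14199/21115)·(1) + (803098/401185)·(216) = 173738949/401185.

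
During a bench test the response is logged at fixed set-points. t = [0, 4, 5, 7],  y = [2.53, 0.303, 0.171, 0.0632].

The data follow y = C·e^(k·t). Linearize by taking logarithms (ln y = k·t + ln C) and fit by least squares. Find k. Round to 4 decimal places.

Linearized form: ln y = k·t + ln C. From the 4 transformed points,
Σt = 16.0000, Σ(t)² = 90.0000, Σln y = -4.7933, Σt·ln y = -32.9367.
Equations: 90.0000·k + 16.0000·ln C = -32.9367;  16.0000·k + 4·ln C = -4.7933.
Slope k = (n·Σt·ln y − Σt·Σln y)/(n·Σ(t)² − (Σt)²) = (4·-32.9367 − 16.0000·-4.7933)/104.0000 = -0.52936; ln C = (Σln y − k·Σt)/n = 0.91910.

k = -0.5294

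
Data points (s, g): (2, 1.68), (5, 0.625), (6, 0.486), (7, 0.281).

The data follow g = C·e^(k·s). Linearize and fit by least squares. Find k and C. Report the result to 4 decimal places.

Taking logs, ln g = k·s + ln C, so regress ln g on s.
XᵀX = [[114.0000, 20.0000]; [20.0000, 4]], rhs = [-14.5275, -1.9422]ᵀ  (here Σs = 20.0000, Σ(s)² = 114.0000, Σln g = -1.9422, Σs·ln g = -14.5275).
Slope k = (n·Σs·ln g − Σs·Σln g)/(n·Σ(s)² − (Σs)²) = (4·-14.5275 − 20.0000·-1.9422)/56.0000 = -0.34405; ln C = (Σln g − k·Σs)/n = 1.23472, so C = exp(1.23472) = 3.43742.

k = -0.3441, C = 3.4374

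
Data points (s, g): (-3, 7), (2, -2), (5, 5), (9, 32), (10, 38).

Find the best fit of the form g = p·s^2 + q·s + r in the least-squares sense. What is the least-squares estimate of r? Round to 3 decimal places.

r = -1.614

Entries of MᵀM: Σs^2·s^2 = 17283, Σs^2·s = 1835, Σs^2 = 219, Σs·s = 219, Σs = 23, Σ1 = 5.
Right-hand side: Σs^2·g = 6572, Σs·g = 668, Σg = 80.
So MᵀM·[p, q, r]ᵀ = Mᵀg: [[17283, 1835, 219]; [1835, 219, 23]; [219, 23, 5]]·[p, q, r]ᵀ = [6572, 668, 80]ᵀ.
Row-reducing yields p = 30943/58024, q = -72449/58024, r = -46827/29012.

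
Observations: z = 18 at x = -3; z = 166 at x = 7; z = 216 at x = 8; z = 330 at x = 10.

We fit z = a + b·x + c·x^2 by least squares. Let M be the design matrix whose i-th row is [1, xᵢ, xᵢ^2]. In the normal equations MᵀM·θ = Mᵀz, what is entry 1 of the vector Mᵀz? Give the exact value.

Entry 1 ↔ basis 1, so (Mᵀz)_{1} = Σᵢ zᵢ = (1)·(18) + (1)·(166) + (1)·(216) + (1)·(330) = 730.

730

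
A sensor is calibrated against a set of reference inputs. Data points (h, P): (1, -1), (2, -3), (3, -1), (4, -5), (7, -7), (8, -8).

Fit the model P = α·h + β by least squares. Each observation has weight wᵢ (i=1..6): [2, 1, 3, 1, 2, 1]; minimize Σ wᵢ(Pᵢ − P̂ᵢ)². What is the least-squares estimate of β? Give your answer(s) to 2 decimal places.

Sums needed: Σwᵢ·h·h = 211, Σwᵢ·h = 39, Σwᵢ·1 = 10.
Moment sums: Σwᵢ·h·P = -199, Σwᵢ·P = -35.
MᵀWM·[α, β]ᵀ = MᵀWP becomes [[211, 39]; [39, 10]]·[α, β]ᵀ = [-199, -35]ᵀ.
Determinant 211·10 − 39² = 589.
α = ((-199)·10 − 39·(-35))/589 = -625/589; β = (211·(-35) − 39·(-199))/589 = 376/589.

β = 0.64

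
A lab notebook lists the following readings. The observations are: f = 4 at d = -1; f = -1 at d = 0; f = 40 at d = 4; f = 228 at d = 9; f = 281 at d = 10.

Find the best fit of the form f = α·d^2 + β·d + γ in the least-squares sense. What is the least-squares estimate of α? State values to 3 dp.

α = 2.995

Compute the Gram sums: Σd^2·d^2 = 16818, Σd^2·d = 1792, Σd^2 = 198, Σd·d = 198, Σd = 22, Σ1 = 5.
Right-hand side: Σd^2·f = 47212, Σd·f = 5018, Σf = 552.
MᵀM·[α, β, γ]ᵀ = Mᵀf becomes [[16818, 1792, 198]; [1792, 198, 22]; [198, 22, 5]]·[α, β, γ]ᵀ = [47212, 5018, 552]ᵀ.
Inverting the 3×3 Gram matrix, [α, β, γ]ᵀ = [45392/15155, -25273/15155, -2642/3031]ᵀ.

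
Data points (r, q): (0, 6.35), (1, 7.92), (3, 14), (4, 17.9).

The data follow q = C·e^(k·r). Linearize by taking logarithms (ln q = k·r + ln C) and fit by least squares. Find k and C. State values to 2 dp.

Linearized form: ln q = k·r + ln C. From the 4 transformed points,
Σr = 8.0000, Σ(r)² = 26.0000, Σln q = 9.4417, Σr·ln q = 21.5258.
Equations: 26.0000·k + 8.0000·ln C = 21.5258;  8.0000·k + 4·ln C = 9.4417.
Solving (det = 40.0000): k = 0.26424, ln C = 1.83195, so C = exp(1.83195) = 6.24608.

k = 0.26, C = 6.25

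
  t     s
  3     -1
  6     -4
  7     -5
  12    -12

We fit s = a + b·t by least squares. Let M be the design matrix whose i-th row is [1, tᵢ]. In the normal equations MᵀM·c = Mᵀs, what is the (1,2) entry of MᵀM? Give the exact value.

28

Row 1 ↔ basis 1, column 2 ↔ basis t, so (MᵀM)_{1,2} = Σᵢ t = (1)·(3) + (1)·(6) + (1)·(7) + (1)·(12) = 28.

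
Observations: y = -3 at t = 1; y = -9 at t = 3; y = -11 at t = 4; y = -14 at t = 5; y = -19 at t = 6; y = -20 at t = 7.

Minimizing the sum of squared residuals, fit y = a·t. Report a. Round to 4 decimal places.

Entries of XᵀX: Σt·t = 136.
For Xᵀy: Σt·y = -398.
XᵀX·[a]ᵀ = Xᵀy becomes [[136]]·[a]ᵀ = [-398]ᵀ.
a = (-398)/136 = -2.92647.

a = -2.9265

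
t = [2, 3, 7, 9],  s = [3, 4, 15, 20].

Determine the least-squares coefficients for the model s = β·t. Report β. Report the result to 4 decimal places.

Entries of XᵀX: Σt·t = 143.
For Xᵀs: Σt·s = 303.
So XᵀX·[β]ᵀ = Xᵀs: [[143]]·[β]ᵀ = [303]ᵀ.
Hence β = 303 / 143 ≈ 2.11888.

β = 2.1189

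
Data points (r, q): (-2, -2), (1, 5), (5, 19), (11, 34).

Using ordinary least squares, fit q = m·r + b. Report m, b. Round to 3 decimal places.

m = 2.828, b = 3.393

Compute the Gram sums: Σr·r = 151, Σr = 15, Σ1 = 4.
Right-hand side: Σr·q = 478, Σq = 56.
Normal equations: [[151, 15]; [15, 4]]·[m, b]ᵀ = [478, 56]ᵀ.
Δ = 151·4 − 15² = 379.
m = (478·4 − 15·56)/379 = 1072/379; b = (151·56 − 15·478)/379 = 1286/379.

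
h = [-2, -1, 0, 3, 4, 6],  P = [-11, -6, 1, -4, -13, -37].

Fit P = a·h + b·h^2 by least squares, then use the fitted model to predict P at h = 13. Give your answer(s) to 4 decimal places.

Setting ∂/∂a … = 0 gives: 66·a + 298·b = -258;  298·a + 1650·b = -1626.
Δ = 66·1650 − 298² = 20096.
a = ((-258)·1650 − 298·(-1626))/20096 = 1839/628; b = (66·(-1626) − 298·(-258))/20096 = -951/628.
At h = 13: P̂ = (1839/628)·(13) + (-951/628)·(169) = -34203/157.

P̂ = -217.8535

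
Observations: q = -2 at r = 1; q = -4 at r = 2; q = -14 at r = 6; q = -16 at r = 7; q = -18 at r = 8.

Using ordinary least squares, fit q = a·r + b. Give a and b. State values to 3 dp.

a = -2.340, b = 0.433

Setting ∂/∂a … = 0 gives: 154·a + 24·b = -350;  24·a + 5·b = -54.
(Σr·r = 154, Σr = 24, Σ1 = 5, Σr·q = -350, Σq = -54.)
Δ = 154·5 − 24² = 194.
a = ((-350)·5 − 24·(-54))/194 = -227/97; b = (154·(-54) − 24·(-350))/194 = 42/97.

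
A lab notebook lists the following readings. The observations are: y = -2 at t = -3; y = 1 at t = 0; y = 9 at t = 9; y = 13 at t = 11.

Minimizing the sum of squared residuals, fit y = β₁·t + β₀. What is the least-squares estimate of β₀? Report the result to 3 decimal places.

β₀ = 0.939

Normal-equation sums: Σt·t = 211, Σt = 17, Σ1 = 4.
Moment sums: Σt·y = 230, Σy = 21.
det = 211·4 − 17² = 555.
β₁ = (230·4 − 17·21)/555 = 563/555; β₀ = (211·21 − 17·230)/555 = 521/555.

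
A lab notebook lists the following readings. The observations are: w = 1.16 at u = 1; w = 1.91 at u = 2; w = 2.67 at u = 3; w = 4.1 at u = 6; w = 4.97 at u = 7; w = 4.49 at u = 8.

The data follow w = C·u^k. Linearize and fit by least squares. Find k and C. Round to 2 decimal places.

Let Y = ln w. Fitting Y = k·ln u + ln C by least squares:
Σln u = 7.6089, Σ(ln u)² = 13.0084, Σln w = 6.2939, Σln u·ln w = 10.2987.
Equations: 13.0084·k + 7.6089·ln C = 10.2987;  7.6089·k + 6·ln C = 6.2939.
Solving (det = 20.1558): k = 0.68979, ln C = 0.17422, so C = exp(0.17422) = 1.19032.

k = 0.69, C = 1.19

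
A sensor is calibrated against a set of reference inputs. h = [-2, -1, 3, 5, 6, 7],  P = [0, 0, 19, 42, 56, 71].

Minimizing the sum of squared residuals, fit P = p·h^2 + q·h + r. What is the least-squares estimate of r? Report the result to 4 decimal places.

r = 1.7907

The normal equations are: 4420·p + 702·q + 124·r = 6716;  702·p + 124·q + 18·r = 1100;  124·p + 18·q + 6·r = 188.
(Σh^2·h^2 = 4420, Σh^2·h = 702, Σh^2 = 124, Σh·h = 124, Σh = 18, Σ1 = 6, Σh^2·P = 6716, Σh·P = 1100, ΣP = 188.)
Solving the 3×3 system (Gaussian elimination) gives p = 3190/3167, q = 46058/15835, r = 28356/15835.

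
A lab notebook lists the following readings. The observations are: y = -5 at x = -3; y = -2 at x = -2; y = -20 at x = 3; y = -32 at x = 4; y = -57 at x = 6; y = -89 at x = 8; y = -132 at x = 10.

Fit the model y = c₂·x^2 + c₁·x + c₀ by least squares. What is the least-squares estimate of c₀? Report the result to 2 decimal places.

c₀ = -3.81

The normal system MᵀM·[c₂, c₁, c₀]ᵀ = Mᵀy is [[15826, 1784, 238]; [1784, 238, 26]; [238, 26, 7]]·[c₂, c₁, c₀]ᵀ = [-21693, -2543, -337]ᵀ.
Inverting the 3×3 Gram matrix, [c₂, c₁, c₀]ᵀ = [-22195/22074, -301507/110370, -210247/55185]ᵀ.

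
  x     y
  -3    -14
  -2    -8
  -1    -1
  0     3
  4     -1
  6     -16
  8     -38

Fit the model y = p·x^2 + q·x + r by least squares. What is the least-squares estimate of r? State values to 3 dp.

r = 2.916

Entries of AᵀA: Σx^2·x^2 = 5746, Σx^2·x = 756, Σx^2 = 130, Σx·x = 130, Σx = 12, Σ1 = 7.
And Σx^2·y = -3183, Σx·y = -345, Σy = -75.
So AᵀA·[p, q, r]ᵀ = Aᵀy: [[5746, 756, 130]; [756, 130, 12]; [130, 12, 7]]·[p, q, r]ᵀ = [-3183, -345, -75]ᵀ.
Solving the 3×3 system (Gaussian elimination) gives p = -93923/93734, q = 272211/93734, r = 136672/46867.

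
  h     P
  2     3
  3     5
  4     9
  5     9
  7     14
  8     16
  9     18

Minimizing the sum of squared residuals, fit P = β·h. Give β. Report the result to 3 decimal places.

Sums needed: Σh·h = 248.
Right-hand side: Σh·P = 490.
Normal equations: [[248]]·[β]ᵀ = [490]ᵀ.
β = 490/248 = 1.97581.

β = 1.976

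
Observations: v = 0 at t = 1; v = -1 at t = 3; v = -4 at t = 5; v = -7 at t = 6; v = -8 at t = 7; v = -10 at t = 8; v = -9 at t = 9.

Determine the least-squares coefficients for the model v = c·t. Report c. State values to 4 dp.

Forming MᵀM = [[265]] and Mᵀv = [-282]ᵀ gives MᵀM·[c]ᵀ = Mᵀv.
c = (-282)/265 = -1.06415.

c = -1.0642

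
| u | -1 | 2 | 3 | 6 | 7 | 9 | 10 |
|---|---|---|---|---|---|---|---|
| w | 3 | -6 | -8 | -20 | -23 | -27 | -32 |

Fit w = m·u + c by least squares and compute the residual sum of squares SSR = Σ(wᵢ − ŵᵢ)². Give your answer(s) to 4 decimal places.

SSR = 6.2786

Entries of XᵀX: Σu·u = 280, Σu = 36, Σ1 = 7.
Moment sums: Σu·w = -883, Σw = -113.
So XᵀX·[m, c]ᵀ = Xᵀw: [[280, 36]; [36, 7]]·[m, c]ᵀ = [-883, -113]ᵀ.
Eliminating c: 7·(row 1) − 36·(row 2) gives 664·m = 7·(-883) − 36·(-113) = -2113, so m = -2113/664.
Then c = ((-113) − 36·(-2113/664))/7 = 37/166.
Residuals: -269/664, 47/332, 879/664, -375/332, -629/664, 941/664, -133/332; SSR = 4169/664.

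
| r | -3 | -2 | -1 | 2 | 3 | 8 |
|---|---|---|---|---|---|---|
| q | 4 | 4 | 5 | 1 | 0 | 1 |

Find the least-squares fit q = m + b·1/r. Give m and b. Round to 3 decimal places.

With design matrix M, MᵀM = [[6, -7/8]; [-7/8, 1001/576]] and Mᵀq = [15, -185/24]ᵀ.
Determinant 6·(1001/576) − (-7/8)² = 1855/192.
m = (15·(1001/576) − (-7/8)·(-185/24))/(1855/192) = 2; b = (6·(-185/24) − (-7/8)·15)/(1855/192) = -24/7.

m = 2.000, b = -3.429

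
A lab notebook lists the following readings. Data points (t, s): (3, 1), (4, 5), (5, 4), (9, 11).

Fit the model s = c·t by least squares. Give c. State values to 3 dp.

c = 1.084

Sums needed: Σt·t = 131.
And Σt·s = 142.
c = 142/131 = 1.08397.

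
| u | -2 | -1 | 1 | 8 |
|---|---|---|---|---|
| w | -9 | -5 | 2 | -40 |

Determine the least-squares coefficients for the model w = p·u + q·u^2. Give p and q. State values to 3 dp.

Compute the Gram sums: Σu·u = 70, Σu·u^2 = 504, Σu^2·u^2 = 4114.
Moment sums: Σu·w = -295, Σu^2·w = -2599.
Normal equations: [[70, 504]; [504, 4114]]·[p, q]ᵀ = [-295, -2599]ᵀ.
Determinant 70·4114 − 504² = 33964.
p = ((-295)·4114 − 504·(-2599))/33964 = 48133/16982; q = (70·(-2599) − 504·(-295))/33964 = -2375/2426.

p = 2.834, q = -0.979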